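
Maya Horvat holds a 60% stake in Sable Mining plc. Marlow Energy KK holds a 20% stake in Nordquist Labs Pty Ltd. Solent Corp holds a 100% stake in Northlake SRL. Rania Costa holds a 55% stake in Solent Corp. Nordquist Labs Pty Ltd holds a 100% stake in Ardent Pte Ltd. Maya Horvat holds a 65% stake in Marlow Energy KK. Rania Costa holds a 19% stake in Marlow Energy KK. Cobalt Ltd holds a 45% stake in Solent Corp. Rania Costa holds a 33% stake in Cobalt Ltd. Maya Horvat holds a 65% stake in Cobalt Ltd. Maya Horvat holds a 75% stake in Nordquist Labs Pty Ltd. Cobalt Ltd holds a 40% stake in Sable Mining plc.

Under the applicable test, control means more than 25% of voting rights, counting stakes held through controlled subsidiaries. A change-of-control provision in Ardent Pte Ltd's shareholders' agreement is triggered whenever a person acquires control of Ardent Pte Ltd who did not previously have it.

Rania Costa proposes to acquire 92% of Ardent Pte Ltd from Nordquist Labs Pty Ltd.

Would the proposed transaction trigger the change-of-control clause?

The purchase adds only to Rania's holdings (Nordquist's stake shrinks), so Rania is the only person who could newly come to control Ardent.
Rania holds 33% of Cobalt, so Rania controls Cobalt.
Cobalt and Rania together hold 45% + 55% = 100% of Solent, so Rania controls Solent.
Solent holds 100% of Northlake, so Rania controls Northlake.
Cobalt holds 40% of Sable, so Rania controls Sable.
Neither Rania nor any entity Rania controls holds any voting interest in Ardent.
So before the transaction, Rania does not control Ardent.
After the purchase, Rania holds 92% of Ardent directly, and Nordquist's stake falls to 8%.
Rania holds 92% of Ardent, so Rania controls Ardent.
Rania did not control Ardent before and does after, so the clause is triggered.

Yes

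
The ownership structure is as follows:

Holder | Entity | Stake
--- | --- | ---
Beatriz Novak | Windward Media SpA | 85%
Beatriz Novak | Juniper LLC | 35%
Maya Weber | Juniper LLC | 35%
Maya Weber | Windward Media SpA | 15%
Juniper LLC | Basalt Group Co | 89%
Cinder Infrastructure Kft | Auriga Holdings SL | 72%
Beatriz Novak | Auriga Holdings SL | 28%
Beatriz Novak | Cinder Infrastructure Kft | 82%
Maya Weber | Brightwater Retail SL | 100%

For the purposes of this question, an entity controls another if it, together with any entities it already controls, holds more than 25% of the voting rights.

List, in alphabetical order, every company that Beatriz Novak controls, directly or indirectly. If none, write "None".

Beatriz holds 35% of Juniper, so Beatriz controls Juniper.
Beatriz holds 85% of Windward, so Beatriz controls Windward.
Beatriz holds 82% of Cinder, so Beatriz controls Cinder.
Cinder and Beatriz together hold 72% + 28% = 100% of Auriga, so Beatriz controls Auriga.
Juniper holds 89% of Basalt, so Beatriz controls Basalt.
No other company's threshold is met.

Auriga Holdings SL, Basalt Group Co, Cinder Infrastructure Kft, Juniper LLC, Windward Media SpA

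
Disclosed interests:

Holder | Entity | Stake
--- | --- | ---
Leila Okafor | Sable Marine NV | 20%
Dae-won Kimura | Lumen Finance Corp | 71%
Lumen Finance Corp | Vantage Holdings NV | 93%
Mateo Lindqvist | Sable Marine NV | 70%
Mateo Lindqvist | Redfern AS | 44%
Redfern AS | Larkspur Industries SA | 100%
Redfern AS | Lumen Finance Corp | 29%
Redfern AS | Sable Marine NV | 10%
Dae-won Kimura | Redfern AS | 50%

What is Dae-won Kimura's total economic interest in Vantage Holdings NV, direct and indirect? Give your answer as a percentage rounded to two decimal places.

79.52%

Dae-won reaches Vantage along 2 paths.
Via Lumen: 71% × 93% = 66.03%.
Via Redfern → Lumen: 50% × 29% × 93% = 13.485%.
Total: 66.03% + 13.485% = 79.515%.
Rounded: 79.52%.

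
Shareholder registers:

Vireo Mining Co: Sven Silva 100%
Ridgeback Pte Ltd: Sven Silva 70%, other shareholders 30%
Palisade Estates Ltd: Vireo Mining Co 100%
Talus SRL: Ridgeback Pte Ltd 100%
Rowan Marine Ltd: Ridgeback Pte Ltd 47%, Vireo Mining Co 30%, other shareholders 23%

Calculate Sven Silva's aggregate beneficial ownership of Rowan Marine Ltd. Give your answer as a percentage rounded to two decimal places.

Sven reaches Rowan along 2 paths.
Via Ridgeback: 70% × 47% = 32.9%.
Via Vireo: 100% × 30% = 30%.
Total: 32.9% + 30% = 62.9%.
Rounded: 62.90%.

62.90%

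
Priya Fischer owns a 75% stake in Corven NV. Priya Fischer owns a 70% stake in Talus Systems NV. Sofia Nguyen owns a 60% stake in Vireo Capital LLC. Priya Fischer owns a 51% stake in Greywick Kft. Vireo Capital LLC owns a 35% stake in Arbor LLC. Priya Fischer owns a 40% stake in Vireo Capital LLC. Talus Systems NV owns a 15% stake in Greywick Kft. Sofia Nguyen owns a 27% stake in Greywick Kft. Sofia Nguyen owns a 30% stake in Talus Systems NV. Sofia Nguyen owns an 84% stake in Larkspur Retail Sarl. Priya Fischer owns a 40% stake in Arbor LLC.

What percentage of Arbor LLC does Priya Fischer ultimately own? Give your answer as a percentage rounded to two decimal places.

54.00%

Priya reaches Arbor along 2 paths.
Direct stake: 40% = 40%.
Via Vireo: 40% × 35% = 14%.
Total: 40% + 14% = 54%.
Rounded: 54.00%.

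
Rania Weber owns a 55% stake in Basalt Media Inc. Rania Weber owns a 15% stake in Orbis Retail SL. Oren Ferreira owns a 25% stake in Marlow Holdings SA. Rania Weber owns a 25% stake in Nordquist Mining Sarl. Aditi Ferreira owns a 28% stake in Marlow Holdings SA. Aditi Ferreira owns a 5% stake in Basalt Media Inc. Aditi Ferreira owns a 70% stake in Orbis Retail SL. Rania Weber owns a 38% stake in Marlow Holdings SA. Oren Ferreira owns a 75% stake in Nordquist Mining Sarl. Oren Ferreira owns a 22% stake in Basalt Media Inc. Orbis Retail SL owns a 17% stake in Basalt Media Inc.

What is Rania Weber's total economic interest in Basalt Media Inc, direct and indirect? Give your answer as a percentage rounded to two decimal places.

57.55%

Rania reaches Basalt along 2 paths.
Via Orbis: 15% × 17% = 2.55%.
Direct stake: 55% = 55%.
Total: 2.55% + 55% = 57.55%.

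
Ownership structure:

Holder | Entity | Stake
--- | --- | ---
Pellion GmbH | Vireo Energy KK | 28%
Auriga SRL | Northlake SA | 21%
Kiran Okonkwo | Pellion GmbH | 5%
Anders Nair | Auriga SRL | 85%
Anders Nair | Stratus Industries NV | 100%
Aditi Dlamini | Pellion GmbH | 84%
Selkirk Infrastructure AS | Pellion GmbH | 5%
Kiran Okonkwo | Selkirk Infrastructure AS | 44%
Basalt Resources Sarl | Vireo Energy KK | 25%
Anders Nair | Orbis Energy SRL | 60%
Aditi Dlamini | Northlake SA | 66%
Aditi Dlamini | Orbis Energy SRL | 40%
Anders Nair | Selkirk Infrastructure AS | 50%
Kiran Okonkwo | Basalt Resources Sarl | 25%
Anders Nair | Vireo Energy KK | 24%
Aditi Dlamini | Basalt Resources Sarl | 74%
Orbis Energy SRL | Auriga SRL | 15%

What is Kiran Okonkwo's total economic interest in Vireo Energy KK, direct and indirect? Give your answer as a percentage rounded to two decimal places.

8.27%

Kiran reaches Vireo along 3 paths.
Via Basalt: 25% × 25% = 6.25%.
Via Pellion: 5% × 28% = 1.4%.
Via Selkirk → Pellion: 44% × 5% × 28% = 0.616%.
Total: 6.25% + 1.4% + 0.616% = 8.266%.
Rounded: 8.27%.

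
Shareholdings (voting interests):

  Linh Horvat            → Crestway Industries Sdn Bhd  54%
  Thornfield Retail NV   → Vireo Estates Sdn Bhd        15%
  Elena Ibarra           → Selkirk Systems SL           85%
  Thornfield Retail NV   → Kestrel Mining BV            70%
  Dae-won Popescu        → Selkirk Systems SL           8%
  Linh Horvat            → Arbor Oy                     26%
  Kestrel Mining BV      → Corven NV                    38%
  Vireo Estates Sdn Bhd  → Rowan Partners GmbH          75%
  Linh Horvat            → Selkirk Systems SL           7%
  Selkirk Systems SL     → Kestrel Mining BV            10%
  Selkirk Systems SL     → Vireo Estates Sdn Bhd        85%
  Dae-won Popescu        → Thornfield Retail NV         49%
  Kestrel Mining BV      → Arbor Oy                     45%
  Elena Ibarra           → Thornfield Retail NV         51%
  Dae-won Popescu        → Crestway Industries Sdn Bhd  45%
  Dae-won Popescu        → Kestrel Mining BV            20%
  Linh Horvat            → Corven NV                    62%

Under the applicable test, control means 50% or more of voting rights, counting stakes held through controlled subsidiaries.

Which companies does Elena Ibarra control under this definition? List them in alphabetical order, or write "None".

Kestrel Mining BV, Rowan Partners GmbH, Selkirk Systems SL, Thornfield Retail NV, Vireo Estates Sdn Bhd

Elena holds 51% of Thornfield, so Elena controls Thornfield.
Elena holds 85% of Selkirk, so Elena controls Selkirk.
Thornfield and Selkirk together hold 70% + 10% = 80% of Kestrel, so Elena controls Kestrel.
Thornfield and Selkirk together hold 15% + 85% = 100% of Vireo, so Elena controls Vireo.
Vireo holds 75% of Rowan, so Elena controls Rowan.
No other company's threshold is met.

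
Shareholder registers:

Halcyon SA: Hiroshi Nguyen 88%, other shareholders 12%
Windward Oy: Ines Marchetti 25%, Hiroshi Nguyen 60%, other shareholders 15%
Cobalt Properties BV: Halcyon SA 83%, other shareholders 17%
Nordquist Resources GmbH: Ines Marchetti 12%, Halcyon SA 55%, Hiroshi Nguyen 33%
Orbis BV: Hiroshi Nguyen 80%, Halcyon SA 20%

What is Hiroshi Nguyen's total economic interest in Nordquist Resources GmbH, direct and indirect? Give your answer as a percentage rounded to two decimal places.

81.40%

Hiroshi reaches Nordquist along 2 paths.
Via Halcyon: 88% × 55% = 48.4%.
Direct stake: 33% = 33%.
Total: 48.4% + 33% = 81.4%.
Rounded: 81.40%.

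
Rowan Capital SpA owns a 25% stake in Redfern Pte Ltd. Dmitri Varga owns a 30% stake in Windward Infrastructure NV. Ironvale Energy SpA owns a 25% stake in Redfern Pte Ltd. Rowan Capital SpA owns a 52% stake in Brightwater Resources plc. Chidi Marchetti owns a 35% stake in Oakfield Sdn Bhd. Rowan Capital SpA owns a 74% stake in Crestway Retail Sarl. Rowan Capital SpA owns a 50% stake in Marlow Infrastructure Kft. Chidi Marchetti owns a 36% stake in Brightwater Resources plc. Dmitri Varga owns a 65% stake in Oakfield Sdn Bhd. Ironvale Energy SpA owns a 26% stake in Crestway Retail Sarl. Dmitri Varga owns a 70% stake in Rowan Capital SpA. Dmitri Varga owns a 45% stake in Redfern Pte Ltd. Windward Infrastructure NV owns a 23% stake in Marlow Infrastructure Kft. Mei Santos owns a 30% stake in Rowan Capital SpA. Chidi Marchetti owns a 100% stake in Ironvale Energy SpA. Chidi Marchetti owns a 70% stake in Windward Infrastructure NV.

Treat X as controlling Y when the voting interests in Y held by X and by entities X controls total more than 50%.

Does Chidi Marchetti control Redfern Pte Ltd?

No

Chidi holds 100% of Ironvale, so Chidi controls Ironvale.
Chidi holds 70% of Windward, so Chidi controls Windward.
In Redfern, Chidi's side holds only 25%, not > 50%.
So Chidi does not control Redfern.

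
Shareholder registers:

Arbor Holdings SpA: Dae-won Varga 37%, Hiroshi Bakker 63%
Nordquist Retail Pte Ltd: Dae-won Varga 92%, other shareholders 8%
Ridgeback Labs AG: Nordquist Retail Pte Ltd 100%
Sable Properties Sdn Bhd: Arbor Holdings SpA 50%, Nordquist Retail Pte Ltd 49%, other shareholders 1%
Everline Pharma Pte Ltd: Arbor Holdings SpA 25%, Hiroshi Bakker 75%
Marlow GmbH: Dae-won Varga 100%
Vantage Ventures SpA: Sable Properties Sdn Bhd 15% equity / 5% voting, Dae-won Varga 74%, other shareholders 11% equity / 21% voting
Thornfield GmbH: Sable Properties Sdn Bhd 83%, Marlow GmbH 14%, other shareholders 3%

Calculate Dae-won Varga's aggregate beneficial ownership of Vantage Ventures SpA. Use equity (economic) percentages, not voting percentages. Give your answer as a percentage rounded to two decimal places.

83.54%

Dae-won reaches Vantage along 3 paths.
Via Arbor → Sable: 37% × 50% × 15% = 2.775%.
Via Nordquist → Sable: 92% × 49% × 15% = 6.762%.
Direct stake: 74% = 74%.
Total: 2.775% + 6.762% + 74% = 83.537%.
Rounded: 83.54%.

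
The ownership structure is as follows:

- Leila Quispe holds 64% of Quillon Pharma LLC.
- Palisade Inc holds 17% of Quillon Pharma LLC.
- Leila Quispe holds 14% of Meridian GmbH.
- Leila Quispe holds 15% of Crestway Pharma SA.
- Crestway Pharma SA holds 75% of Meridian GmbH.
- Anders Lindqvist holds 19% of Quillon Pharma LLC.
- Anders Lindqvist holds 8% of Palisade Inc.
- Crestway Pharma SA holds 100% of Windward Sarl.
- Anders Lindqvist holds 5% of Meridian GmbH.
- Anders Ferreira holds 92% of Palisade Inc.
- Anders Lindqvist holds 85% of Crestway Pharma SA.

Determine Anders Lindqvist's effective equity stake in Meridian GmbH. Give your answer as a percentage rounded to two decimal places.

68.75%

Anders Lindqvist reaches Meridian along 2 paths.
Direct stake: 5% = 5%.
Via Crestway: 85% × 75% = 63.75%.
Total: 5% + 63.75% = 68.75%.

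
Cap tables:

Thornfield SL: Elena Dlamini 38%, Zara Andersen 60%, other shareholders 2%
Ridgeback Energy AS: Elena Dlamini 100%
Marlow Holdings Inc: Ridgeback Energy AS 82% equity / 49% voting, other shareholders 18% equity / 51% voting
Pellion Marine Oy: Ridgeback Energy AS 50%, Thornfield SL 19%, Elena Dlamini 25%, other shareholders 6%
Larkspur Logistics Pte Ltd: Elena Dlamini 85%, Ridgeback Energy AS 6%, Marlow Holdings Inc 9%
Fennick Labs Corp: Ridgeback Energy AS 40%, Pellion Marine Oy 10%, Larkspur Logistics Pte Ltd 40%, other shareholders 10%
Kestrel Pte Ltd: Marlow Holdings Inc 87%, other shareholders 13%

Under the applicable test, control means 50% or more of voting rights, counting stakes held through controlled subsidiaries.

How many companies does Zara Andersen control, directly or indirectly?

Zara holds 60% of Thornfield, so Zara controls Thornfield.
No other company's threshold is met.
Zara controls 1 company.

1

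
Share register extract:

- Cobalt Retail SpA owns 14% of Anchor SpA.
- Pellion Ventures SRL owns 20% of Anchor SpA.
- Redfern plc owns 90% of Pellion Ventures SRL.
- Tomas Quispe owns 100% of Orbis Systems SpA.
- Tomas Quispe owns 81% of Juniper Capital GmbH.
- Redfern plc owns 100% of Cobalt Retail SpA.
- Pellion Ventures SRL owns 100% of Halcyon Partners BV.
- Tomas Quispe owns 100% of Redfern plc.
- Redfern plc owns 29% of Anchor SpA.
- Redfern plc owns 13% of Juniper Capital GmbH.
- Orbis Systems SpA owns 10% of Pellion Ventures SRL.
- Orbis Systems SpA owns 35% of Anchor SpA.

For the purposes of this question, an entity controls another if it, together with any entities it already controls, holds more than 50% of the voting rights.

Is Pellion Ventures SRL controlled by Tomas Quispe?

Tomas holds 100% of Orbis, so Tomas controls Orbis.
Tomas holds 100% of Redfern, so Tomas controls Redfern.
Redfern and Orbis together hold 90% + 10% = 100% of Pellion, so Tomas controls Pellion.

Yes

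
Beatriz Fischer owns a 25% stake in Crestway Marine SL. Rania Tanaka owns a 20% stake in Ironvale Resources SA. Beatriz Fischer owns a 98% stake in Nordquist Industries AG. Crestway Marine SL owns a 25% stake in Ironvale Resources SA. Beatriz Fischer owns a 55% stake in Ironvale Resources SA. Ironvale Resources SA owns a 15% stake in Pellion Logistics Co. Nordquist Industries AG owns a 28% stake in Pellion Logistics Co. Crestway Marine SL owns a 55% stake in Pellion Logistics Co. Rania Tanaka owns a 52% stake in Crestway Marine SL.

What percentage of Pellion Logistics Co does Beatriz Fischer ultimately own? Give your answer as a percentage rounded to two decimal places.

Beatriz reaches Pellion along 4 paths.
Via Ironvale: 55% × 15% = 8.25%.
Via Crestway → Ironvale: 25% × 25% × 15% = 0.9375%.
Via Crestway: 25% × 55% = 13.75%.
Via Nordquist: 98% × 28% = 27.44%.
Total: 8.25% + 0.9375% + 13.75% + 27.44% = 50.3775%.
Rounded: 50.38%.

50.38%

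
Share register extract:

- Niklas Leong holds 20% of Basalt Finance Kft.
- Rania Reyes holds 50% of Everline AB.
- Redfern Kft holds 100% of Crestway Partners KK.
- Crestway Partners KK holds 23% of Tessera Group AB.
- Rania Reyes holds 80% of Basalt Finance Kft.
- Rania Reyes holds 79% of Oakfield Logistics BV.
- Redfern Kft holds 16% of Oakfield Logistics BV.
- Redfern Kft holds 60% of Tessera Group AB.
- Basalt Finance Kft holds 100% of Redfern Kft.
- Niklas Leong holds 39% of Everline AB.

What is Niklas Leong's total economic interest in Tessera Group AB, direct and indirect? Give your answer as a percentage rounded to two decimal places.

Niklas reaches Tessera along 2 paths.
Via Basalt → Redfern → Crestway: 20% × 100% × 100% × 23% = 4.6%.
Via Basalt → Redfern: 20% × 100% × 60% = 12%.
Total: 4.6% + 12% = 16.6%.
Rounded: 16.60%.

16.60%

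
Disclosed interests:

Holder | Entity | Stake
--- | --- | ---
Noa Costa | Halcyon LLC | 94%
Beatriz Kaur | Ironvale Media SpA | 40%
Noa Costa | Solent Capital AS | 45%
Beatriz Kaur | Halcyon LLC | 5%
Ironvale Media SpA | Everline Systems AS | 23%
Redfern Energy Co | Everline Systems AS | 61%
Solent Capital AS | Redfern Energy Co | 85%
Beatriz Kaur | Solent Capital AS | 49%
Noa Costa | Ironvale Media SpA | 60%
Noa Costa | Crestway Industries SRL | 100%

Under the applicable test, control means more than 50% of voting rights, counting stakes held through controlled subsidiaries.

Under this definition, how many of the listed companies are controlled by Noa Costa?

Noa holds 100% of Crestway, so Noa controls Crestway.
Noa holds 60% of Ironvale, so Noa controls Ironvale.
Noa holds 94% of Halcyon, so Noa controls Halcyon.
No other company's threshold is met.
Noa controls 3 companies.

3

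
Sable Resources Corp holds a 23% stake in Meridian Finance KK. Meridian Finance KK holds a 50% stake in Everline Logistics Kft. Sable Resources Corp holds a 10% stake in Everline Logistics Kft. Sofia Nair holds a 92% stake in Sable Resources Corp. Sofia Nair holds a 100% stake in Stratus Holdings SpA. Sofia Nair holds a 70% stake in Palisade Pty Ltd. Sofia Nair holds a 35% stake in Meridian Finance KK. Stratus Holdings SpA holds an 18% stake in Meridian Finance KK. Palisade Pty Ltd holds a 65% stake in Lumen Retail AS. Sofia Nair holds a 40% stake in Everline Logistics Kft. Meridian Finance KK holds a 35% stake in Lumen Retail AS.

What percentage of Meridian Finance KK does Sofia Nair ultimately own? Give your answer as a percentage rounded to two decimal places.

74.16%

Sofia reaches Meridian along 3 paths.
Via Stratus: 100% × 18% = 18%.
Direct stake: 35% = 35%.
Via Sable: 92% × 23% = 21.16%.
Total: 18% + 35% + 21.16% = 74.16%.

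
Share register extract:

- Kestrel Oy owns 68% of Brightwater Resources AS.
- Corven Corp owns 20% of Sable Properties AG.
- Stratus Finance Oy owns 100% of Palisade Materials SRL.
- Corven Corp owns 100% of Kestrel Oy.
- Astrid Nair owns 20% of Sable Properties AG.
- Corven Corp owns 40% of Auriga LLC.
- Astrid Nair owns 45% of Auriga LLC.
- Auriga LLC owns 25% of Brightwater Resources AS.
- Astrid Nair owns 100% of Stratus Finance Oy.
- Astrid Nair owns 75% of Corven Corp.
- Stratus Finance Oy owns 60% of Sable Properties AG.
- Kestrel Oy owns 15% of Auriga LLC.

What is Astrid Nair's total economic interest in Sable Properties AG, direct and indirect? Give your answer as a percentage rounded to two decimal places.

Astrid reaches Sable along 3 paths.
Via Stratus: 100% × 60% = 60%.
Via Corven: 75% × 20% = 15%.
Direct stake: 20% = 20%.
Total: 60% + 15% + 20% = 95%.
Rounded: 95.00%.

95.00%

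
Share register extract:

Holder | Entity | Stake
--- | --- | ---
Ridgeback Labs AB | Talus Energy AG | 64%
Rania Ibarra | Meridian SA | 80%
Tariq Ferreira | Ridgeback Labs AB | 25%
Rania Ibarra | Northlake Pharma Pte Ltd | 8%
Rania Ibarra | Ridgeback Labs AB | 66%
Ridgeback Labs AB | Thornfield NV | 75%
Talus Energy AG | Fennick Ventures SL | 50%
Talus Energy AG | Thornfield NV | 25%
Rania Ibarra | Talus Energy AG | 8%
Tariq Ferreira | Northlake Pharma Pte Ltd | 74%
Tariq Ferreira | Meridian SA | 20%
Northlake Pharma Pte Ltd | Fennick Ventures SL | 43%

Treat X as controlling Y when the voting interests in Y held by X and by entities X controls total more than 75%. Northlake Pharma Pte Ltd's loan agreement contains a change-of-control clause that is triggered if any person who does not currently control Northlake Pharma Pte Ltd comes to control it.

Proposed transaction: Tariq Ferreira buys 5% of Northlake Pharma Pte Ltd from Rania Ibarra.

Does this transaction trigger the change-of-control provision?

Yes

The purchase adds only to Tariq's holdings (Rania's stake shrinks), so Tariq is the only person who could newly come to control Northlake.
Tariq's largest direct stake is 74% in Northlake, which does not meet the threshold, so Tariq controls no company.
In Northlake, Tariq's side holds only 74%, not > 75%.
So before the transaction, Tariq does not control Northlake.
After the purchase, Tariq's direct stake in Northlake rises to 74% + 5% = 79%, and Rania's stake falls to 3%.
Tariq holds 79% of Northlake, so Tariq controls Northlake.
Tariq did not control Northlake before and does after, so the clause is triggered.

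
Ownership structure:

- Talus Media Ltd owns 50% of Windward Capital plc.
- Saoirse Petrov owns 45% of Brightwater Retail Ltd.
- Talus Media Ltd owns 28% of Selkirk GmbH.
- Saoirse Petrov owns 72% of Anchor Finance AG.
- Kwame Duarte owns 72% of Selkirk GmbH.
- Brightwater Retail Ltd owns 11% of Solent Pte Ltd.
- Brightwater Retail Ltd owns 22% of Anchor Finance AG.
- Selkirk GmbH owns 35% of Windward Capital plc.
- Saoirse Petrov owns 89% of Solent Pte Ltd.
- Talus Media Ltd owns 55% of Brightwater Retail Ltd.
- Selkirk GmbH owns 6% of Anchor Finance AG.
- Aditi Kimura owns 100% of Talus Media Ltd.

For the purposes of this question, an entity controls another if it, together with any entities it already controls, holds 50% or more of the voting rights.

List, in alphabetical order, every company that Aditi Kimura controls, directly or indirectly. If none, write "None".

Brightwater Retail Ltd, Talus Media Ltd, Windward Capital plc

Aditi holds 100% of Talus, so Aditi controls Talus.
Talus holds 55% of Brightwater, so Aditi controls Brightwater.
Talus holds 50% of Windward, so Aditi controls Windward.
No other company's threshold is met.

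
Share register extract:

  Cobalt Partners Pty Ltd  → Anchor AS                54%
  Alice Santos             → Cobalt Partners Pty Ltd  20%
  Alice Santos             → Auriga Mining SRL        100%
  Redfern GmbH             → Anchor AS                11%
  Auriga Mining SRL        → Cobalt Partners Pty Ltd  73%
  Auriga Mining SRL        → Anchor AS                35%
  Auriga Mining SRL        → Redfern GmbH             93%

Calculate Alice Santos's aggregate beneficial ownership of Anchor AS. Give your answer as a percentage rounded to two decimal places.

Alice reaches Anchor along 4 paths.
Via Auriga: 100% × 35% = 35%.
Via Cobalt: 20% × 54% = 10.8%.
Via Auriga → Cobalt: 100% × 73% × 54% = 39.42%.
Via Auriga → Redfern: 100% × 93% × 11% = 10.23%.
Total: 35% + 10.8% + 39.42% + 10.23% = 95.45%.

95.45%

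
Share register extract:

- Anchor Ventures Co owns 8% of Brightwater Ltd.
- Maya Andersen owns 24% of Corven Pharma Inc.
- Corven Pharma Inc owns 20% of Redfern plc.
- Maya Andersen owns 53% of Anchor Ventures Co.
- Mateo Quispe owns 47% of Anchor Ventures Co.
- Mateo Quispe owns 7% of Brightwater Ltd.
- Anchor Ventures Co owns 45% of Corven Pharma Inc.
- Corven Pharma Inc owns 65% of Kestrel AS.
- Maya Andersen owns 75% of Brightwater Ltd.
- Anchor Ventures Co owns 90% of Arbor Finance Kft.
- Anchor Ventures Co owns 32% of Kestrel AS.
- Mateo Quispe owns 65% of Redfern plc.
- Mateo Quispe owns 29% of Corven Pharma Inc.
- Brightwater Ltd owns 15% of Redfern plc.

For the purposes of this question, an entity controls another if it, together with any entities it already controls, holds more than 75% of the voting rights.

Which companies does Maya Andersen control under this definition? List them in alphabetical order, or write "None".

Maya's largest direct stake is 75% in Brightwater, which does not meet the threshold.

None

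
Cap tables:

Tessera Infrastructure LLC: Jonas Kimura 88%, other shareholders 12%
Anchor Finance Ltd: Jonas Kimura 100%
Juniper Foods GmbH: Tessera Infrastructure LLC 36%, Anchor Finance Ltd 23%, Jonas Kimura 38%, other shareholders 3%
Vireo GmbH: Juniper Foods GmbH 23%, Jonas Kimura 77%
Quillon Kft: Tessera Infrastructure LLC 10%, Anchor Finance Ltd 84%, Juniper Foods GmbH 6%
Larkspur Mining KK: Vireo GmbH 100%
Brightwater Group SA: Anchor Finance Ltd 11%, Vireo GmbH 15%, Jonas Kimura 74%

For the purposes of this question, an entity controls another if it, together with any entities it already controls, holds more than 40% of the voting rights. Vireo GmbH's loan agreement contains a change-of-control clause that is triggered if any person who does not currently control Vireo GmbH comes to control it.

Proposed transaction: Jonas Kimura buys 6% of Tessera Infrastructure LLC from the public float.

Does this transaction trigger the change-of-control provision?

No

The purchase changes only Jonas's holdings, so Jonas is the only person who could newly come to control Vireo.
Jonas holds 100% of Anchor, so Jonas controls Anchor.
Jonas holds 88% of Tessera, so Jonas controls Tessera.
Tessera and Anchor and Jonas together hold 36% + 23% + 38% = 97% of Juniper, so Jonas controls Juniper.
Juniper and Jonas together hold 23% + 77% = 100% of Vireo, so Jonas controls Vireo.
So Jonas already controls Vireo before the transaction.
After the purchase, Jonas's direct stake in Tessera rises to 88% + 6% = 94%.
Jonas controlled Vireo already, so this is not a new person acquiring control; every other person's position is unchanged or reduced.
No new person acquires control, so the clause is not triggered.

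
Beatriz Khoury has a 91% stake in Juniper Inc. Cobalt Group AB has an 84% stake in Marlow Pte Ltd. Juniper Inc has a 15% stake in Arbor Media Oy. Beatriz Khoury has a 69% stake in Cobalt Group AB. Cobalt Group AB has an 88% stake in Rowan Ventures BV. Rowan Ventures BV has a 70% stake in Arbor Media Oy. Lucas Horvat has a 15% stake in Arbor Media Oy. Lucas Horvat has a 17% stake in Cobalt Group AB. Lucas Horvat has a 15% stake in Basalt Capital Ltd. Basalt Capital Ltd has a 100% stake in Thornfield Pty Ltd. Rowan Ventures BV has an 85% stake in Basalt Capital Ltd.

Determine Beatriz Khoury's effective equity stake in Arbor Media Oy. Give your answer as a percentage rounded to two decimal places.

56.15%

Beatriz reaches Arbor along 2 paths.
Via Cobalt → Rowan: 69% × 88% × 70% = 42.504%.
Via Juniper: 91% × 15% = 13.65%.
Total: 42.504% + 13.65% = 56.154%.
Rounded: 56.15%.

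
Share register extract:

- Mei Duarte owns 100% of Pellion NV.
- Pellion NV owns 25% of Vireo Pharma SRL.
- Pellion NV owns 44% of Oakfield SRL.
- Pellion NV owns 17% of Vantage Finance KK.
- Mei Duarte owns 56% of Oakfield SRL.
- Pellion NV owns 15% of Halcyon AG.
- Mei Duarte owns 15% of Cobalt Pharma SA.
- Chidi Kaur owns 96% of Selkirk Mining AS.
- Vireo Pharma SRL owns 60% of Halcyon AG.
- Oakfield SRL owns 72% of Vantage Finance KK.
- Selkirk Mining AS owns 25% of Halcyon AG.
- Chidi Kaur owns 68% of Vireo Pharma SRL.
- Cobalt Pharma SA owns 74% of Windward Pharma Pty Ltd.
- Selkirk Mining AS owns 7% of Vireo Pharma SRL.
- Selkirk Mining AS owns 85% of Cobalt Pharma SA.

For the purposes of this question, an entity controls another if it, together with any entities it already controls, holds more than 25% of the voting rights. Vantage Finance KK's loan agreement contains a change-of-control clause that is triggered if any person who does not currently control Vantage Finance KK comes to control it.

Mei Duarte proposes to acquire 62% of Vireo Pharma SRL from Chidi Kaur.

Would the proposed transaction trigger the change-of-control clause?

No

The purchase adds only to Mei's holdings (Chidi's stake shrinks), so Mei is the only person who could newly come to control Vantage.
Mei holds 100% of Pellion, so Mei controls Pellion.
Pellion and Mei together hold 44% + 56% = 100% of Oakfield, so Mei controls Oakfield.
Oakfield and Pellion together hold 72% + 17% = 89% of Vantage, so Mei controls Vantage.
So Mei already controls Vantage before the transaction.
After the purchase, Mei holds 62% of Vireo directly, and Chidi's stake falls to 6%.
Mei controlled Vantage already, so this is not a new person acquiring control; every other person's position is unchanged or reduced.
No new person acquires control, so the clause is not triggered.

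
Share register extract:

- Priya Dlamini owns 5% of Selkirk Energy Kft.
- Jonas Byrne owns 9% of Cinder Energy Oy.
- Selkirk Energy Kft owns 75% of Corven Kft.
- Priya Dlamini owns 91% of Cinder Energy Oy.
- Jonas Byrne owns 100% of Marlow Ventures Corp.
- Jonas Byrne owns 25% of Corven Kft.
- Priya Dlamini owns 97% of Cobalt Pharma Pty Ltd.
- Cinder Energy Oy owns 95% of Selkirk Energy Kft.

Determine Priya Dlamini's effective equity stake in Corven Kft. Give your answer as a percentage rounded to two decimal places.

Priya reaches Corven along 2 paths.
Via Selkirk: 5% × 75% = 3.75%.
Via Cinder → Selkirk: 91% × 95% × 75% = 64.8375%.
Total: 3.75% + 64.8375% = 68.5875%.
Rounded: 68.59%.

68.59%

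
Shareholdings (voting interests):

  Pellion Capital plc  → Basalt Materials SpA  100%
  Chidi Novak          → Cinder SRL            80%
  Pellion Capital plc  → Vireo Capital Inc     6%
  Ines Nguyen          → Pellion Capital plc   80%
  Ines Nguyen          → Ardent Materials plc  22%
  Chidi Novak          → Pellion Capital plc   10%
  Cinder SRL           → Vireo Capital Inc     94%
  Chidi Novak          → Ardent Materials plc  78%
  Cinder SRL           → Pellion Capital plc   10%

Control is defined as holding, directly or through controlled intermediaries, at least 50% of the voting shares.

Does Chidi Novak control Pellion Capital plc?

Chidi holds 78% of Ardent, so Chidi controls Ardent.
Chidi holds 80% of Cinder, so Chidi controls Cinder.
Cinder holds 94% of Vireo, so Chidi controls Vireo.
In Pellion, Chidi's side holds only 10% + 10% = 20%, not ≥ 50%.
So Chidi does not control Pellion.

No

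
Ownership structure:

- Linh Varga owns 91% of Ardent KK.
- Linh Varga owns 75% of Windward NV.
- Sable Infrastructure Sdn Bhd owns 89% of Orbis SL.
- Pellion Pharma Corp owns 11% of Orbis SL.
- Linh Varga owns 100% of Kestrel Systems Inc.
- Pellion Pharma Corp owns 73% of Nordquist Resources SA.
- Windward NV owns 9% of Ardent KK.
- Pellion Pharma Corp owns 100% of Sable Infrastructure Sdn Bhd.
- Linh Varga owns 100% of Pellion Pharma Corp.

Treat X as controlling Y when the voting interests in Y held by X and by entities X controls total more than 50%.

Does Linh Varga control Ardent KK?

Yes

Linh holds 75% of Windward, so Linh controls Windward.
Linh and Windward together hold 91% + 9% = 100% of Ardent, so Linh controls Ardent.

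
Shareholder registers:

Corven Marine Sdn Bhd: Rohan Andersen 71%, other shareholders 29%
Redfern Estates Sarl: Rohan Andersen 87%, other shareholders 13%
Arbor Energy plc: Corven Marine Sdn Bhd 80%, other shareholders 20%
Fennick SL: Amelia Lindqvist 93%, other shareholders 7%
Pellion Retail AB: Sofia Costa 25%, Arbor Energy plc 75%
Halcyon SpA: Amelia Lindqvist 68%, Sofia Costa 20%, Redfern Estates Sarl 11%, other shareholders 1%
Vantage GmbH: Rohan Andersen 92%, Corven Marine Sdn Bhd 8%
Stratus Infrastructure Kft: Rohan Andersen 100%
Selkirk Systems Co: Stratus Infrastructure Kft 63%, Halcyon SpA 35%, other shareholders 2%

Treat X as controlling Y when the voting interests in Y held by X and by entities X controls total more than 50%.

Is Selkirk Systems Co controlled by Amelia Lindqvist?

Amelia holds 93% of Fennick, so Amelia controls Fennick.
Amelia holds 68% of Halcyon, so Amelia controls Halcyon.
In Selkirk, Amelia's side holds only 35%, not > 50%.
So Amelia does not control Selkirk.

No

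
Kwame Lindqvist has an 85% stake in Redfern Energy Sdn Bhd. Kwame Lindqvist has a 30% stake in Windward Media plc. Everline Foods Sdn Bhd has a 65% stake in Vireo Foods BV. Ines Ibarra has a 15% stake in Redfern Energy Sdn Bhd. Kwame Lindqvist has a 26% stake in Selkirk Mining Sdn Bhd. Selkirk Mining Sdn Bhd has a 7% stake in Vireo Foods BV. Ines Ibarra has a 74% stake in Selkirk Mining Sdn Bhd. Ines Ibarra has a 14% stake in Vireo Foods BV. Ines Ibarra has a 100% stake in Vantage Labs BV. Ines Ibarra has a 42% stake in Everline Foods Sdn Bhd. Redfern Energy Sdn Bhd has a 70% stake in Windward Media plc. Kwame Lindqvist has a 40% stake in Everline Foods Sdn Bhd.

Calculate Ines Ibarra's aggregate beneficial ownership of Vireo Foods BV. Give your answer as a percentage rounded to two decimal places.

46.48%

Ines reaches Vireo along 3 paths.
Direct stake: 14% = 14%.
Via Everline: 42% × 65% = 27.3%.
Via Selkirk: 74% × 7% = 5.18%.
Total: 14% + 27.3% + 5.18% = 46.48%.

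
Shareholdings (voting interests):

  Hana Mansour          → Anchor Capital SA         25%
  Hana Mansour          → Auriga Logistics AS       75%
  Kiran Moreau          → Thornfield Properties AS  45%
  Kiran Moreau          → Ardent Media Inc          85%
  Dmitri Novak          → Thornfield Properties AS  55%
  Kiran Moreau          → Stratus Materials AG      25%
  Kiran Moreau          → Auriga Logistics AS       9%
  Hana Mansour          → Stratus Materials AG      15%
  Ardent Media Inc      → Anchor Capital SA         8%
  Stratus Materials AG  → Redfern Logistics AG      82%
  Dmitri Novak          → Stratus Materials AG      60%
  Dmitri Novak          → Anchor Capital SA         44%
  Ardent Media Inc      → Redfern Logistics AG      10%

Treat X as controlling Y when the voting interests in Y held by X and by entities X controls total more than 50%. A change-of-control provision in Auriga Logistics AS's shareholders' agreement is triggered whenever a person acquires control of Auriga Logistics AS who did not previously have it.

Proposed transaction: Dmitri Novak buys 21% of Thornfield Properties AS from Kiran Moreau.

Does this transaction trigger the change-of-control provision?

The purchase adds only to Dmitri's holdings (Kiran's stake shrinks), so Dmitri is the only person who could newly come to control Auriga.
Dmitri holds 60% of Stratus, so Dmitri controls Stratus.
Stratus holds 82% of Redfern, so Dmitri controls Redfern.
Dmitri holds 55% of Thornfield, so Dmitri controls Thornfield.
Neither Dmitri nor any entity Dmitri controls holds any voting interest in Auriga.
So before the transaction, Dmitri does not control Auriga.
After the purchase, Dmitri's direct stake in Thornfield rises to 55% + 21% = 76%, and Kiran's stake falls to 24%.
Dmitri holds 76% of Thornfield, so Dmitri controls Thornfield.
After the transaction, neither Dmitri nor any entity Dmitri controls holds a voting interest in Auriga, so Dmitri still does not control it.
No new person acquires control, so the clause is not triggered.

No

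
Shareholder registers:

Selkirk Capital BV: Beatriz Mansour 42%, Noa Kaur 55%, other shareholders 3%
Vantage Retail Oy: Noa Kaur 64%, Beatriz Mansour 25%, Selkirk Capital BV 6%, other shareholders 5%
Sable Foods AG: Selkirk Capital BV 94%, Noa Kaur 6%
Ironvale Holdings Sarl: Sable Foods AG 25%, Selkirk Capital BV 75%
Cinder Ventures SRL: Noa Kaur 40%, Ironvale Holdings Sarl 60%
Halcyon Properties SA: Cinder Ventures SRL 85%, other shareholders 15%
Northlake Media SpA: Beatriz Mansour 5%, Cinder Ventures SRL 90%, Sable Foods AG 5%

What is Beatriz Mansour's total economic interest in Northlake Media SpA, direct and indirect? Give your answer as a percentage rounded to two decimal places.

Beatriz reaches Northlake along 4 paths.
Direct stake: 5% = 5%.
Via Selkirk → Sable → Ironvale → Cinder: 42% × 94% × 25% × 60% × 90% = 5.3298%.
Via Selkirk → Ironvale → Cinder: 42% × 75% × 60% × 90% = 17.01%.
Via Selkirk → Sable: 42% × 94% × 5% = 1.974%.
Total: 5% + 5.3298% + 17.01% + 1.974% = 29.3138%.
Rounded: 29.31%.

29.31%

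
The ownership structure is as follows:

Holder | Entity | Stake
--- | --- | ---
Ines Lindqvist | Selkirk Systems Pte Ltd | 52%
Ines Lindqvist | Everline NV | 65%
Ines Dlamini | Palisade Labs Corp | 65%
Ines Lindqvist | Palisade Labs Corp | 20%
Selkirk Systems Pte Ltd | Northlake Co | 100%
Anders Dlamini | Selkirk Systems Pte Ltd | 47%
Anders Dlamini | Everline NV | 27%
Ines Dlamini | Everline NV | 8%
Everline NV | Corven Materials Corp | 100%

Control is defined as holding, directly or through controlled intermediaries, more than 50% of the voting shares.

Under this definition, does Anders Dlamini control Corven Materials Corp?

No

Anders's largest direct stake is 47% in Selkirk, which does not meet the threshold, so Anders controls no company.
Neither Anders nor any entity Anders controls holds any voting interest in Corven.
So Anders does not control Corven.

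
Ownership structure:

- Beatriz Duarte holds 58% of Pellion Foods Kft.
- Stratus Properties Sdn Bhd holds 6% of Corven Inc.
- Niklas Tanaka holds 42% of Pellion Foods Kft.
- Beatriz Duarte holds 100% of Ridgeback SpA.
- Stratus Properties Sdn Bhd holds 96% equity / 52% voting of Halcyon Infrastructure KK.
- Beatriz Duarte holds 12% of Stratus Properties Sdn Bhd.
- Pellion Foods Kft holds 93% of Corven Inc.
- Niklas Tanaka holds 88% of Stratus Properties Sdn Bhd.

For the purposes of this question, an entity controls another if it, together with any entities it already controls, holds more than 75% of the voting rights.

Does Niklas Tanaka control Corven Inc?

Niklas holds 88% of Stratus, so Niklas controls Stratus.
In Corven, Niklas's side holds only 6%, not > 75%.
So Niklas does not control Corven.

No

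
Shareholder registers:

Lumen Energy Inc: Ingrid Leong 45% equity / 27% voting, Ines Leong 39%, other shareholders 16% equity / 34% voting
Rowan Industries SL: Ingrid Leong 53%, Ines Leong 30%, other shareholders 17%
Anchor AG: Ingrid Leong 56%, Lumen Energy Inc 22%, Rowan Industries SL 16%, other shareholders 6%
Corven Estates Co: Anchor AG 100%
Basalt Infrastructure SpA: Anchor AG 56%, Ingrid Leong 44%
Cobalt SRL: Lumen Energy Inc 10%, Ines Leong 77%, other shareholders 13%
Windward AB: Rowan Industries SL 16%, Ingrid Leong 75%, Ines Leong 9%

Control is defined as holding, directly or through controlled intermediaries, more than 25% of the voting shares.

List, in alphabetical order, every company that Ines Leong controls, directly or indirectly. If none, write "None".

Anchor AG, Basalt Infrastructure SpA, Cobalt SRL, Corven Estates Co, Lumen Energy Inc, Rowan Industries SL

Ines holds 39% of Lumen, so Ines controls Lumen.
Ines holds 30% of Rowan, so Ines controls Rowan.
Lumen and Rowan together hold 22% + 16% = 38% of Anchor, so Ines controls Anchor.
Anchor holds 100% of Corven, so Ines controls Corven.
Anchor holds 56% of Basalt, so Ines controls Basalt.
Lumen and Ines together hold 10% + 77% = 87% of Cobalt, so Ines controls Cobalt.
No other company's threshold is met.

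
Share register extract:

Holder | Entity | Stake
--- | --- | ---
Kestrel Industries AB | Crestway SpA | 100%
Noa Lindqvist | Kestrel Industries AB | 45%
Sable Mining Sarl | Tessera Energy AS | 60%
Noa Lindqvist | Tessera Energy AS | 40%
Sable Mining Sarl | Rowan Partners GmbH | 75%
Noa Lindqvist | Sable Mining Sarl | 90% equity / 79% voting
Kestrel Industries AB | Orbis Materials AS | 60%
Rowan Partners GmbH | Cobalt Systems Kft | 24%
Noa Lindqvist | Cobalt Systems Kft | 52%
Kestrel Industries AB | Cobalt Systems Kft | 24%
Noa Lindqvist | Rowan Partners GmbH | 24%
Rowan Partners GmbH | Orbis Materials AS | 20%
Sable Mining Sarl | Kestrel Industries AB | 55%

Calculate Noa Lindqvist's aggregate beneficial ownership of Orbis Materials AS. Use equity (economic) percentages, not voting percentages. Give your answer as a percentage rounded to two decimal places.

75.00%

Noa reaches Orbis along 4 paths.
Via Kestrel: 45% × 60% = 27%.
Via Sable → Kestrel: 90% × 55% × 60% = 29.7%.
Via Sable → Rowan: 90% × 75% × 20% = 13.5%.
Via Rowan: 24% × 20% = 4.8%.
Total: 27% + 29.7% + 13.5% + 4.8% = 75%.
Rounded: 75.00%.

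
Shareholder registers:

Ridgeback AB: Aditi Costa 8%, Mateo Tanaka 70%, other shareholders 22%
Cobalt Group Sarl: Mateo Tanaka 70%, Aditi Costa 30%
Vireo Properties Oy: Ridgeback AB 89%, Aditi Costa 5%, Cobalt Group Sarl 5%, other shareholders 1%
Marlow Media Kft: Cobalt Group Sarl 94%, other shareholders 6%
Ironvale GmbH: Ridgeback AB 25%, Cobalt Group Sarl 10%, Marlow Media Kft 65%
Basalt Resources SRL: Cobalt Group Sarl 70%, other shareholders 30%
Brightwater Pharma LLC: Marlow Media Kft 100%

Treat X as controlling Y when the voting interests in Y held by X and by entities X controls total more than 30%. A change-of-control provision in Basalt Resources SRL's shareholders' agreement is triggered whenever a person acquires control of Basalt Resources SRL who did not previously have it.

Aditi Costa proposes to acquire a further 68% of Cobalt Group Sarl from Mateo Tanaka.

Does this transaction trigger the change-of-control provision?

Yes

The purchase adds only to Aditi's holdings (Mateo's stake shrinks), so Aditi is the only person who could newly come to control Basalt.
Aditi's largest direct stake is 30% in Cobalt, which does not meet the threshold, so Aditi controls no company.
Neither Aditi nor any entity Aditi controls holds any voting interest in Basalt.
So before the transaction, Aditi does not control Basalt.
After the purchase, Aditi's direct stake in Cobalt rises to 30% + 68% = 98%, and Mateo's stake falls to 2%.
Aditi holds 98% of Cobalt, so Aditi controls Cobalt.
Cobalt holds 70% of Basalt, so Aditi controls Basalt.
Aditi did not control Basalt before and does after, so the clause is triggered.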